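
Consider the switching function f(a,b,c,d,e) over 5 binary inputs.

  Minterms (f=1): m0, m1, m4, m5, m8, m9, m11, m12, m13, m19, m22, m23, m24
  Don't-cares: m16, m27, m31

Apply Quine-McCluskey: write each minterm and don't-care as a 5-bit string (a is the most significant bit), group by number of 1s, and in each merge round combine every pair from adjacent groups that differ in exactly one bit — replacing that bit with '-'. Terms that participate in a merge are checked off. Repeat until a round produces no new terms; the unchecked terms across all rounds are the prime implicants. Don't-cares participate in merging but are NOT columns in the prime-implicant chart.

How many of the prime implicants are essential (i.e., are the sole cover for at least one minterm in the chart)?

size-2^0 implicants → 00000(✓)  00001(✓)  00100(✓)  00101(✓)  01000(✓)  01001(✓)  01011(✓)  01100(✓)  01101(✓)  10000(✓)  10011(✓)  10110(✓)  10111(✓)  11000(✓)  11011(✓)  11111(✓)
size-2^1 implicants → -0000(✓)  -1000(✓)  -1011  0-000(✓)  0-001(✓)  0-100(✓)  0-101(✓)  00-00(✓)  00-01(✓)  0000-(✓)  0010-(✓)  01-00(✓)  01-01(✓)  010-1  0100-(✓)  0110-(✓)  1-000(✓)  1-011(✓)  1-111(✓)  10-11(✓)  1011-  11-11(✓)
size-2^2 implicants → --000  0--00(✓)  0--01(✓)  0-00-(✓)  0-10-(✓)  00-0-(✓)  01-0-(✓)  1--11
size-2^3 implicants → 0--0-
Unchecked terms (primes): --000, -1011, 0--0-, 010-1, 1--11, 1011-
Minterm coverage:
  m0 ⊆ --000,0--0-
  m1 ⊆ 0--0- [E]
  m4 ⊆ 0--0- [E]
  m5 ⊆ 0--0- [E]
  m8 ⊆ --000,0--0-
  m9 ⊆ 0--0-,010-1
  m11 ⊆ -1011,010-1
  m12 ⊆ 0--0- [E]
  m13 ⊆ 0--0- [E]
  m19 ⊆ 1--11 [E]
  m22 ⊆ 1011- [E]
  m23 ⊆ 1--11,1011-
  m24 ⊆ --000 [E]
E = {--000, 0--0-, 1--11, 1011-}

4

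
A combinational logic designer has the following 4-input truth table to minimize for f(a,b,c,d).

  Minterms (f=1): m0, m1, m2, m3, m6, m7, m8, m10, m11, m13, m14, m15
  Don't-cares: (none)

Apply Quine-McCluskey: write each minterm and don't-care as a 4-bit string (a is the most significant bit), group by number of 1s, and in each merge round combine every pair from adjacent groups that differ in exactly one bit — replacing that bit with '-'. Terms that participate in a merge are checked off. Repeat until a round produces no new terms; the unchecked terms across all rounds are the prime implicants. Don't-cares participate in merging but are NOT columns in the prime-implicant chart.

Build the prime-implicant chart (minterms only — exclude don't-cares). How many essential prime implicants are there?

4

size-2^0 implicants → 0000(✓)  0001(✓)  0010(✓)  0011(✓)  0110(✓)  0111(✓)  1000(✓)  1010(✓)  1011(✓)  1101(✓)  1110(✓)  1111(✓)
size-2^1 implicants → -000(✓)  -010(✓)  -011(✓)  -110(✓)  -111(✓)  0-10(✓)  0-11(✓)  00-0(✓)  00-1(✓)  000-(✓)  001-(✓)  011-(✓)  1-10(✓)  1-11(✓)  10-0(✓)  101-(✓)  11-1  111-(✓)
size-2^2 implicants → --10(✓)  --11(✓)  -0-0  -01-(✓)  -11-(✓)  0-1-(✓)  00--  1-1-(✓)
size-2^3 implicants → --1-
Unchecked terms (primes): --1-, -0-0, 00--, 11-1
Minterm coverage:
  m0 ⊆ -0-0,00--
  m1 ⊆ 00-- [E]
  m2 ⊆ --1-,-0-0,00--
  m3 ⊆ --1-,00--
  m6 ⊆ --1- [E]
  m7 ⊆ --1- [E]
  m8 ⊆ -0-0 [E]
  m10 ⊆ --1-,-0-0
  m11 ⊆ --1- [E]
  m13 ⊆ 11-1 [E]
  m14 ⊆ --1- [E]
  m15 ⊆ --1-,11-1
E = {--1-, -0-0, 00--, 11-1}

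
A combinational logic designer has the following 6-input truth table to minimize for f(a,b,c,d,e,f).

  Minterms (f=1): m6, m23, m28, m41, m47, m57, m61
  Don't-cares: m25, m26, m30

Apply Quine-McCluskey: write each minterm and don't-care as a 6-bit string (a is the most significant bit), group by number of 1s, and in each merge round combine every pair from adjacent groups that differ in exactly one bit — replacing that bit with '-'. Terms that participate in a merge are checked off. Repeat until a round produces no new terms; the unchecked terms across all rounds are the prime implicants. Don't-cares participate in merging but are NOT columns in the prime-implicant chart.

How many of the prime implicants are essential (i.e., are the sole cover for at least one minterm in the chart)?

6

Round 0: 000110 010111 011001✓ 011010✓ 011100✓ 011110✓ 101001✓ 101111 111001✓ 111101✓
Round 1: -11001 011-10 0111-0 1-1001 111-01
PIs = {-11001, 000110, 010111, 011-10, 0111-0, 1-1001, 101111, 111-01}
Coverage chart:
  m6: 000110 ←essential
  m23: 010111 ←essential
  m28: 0111-0 ←essential
  m41: 1-1001 ←essential
  m47: 101111 ←essential
  m57: -11001,1-1001,111-01
  m61: 111-01 ←essential
Essential: 000110, 010111, 0111-0, 1-1001, 101111, 111-01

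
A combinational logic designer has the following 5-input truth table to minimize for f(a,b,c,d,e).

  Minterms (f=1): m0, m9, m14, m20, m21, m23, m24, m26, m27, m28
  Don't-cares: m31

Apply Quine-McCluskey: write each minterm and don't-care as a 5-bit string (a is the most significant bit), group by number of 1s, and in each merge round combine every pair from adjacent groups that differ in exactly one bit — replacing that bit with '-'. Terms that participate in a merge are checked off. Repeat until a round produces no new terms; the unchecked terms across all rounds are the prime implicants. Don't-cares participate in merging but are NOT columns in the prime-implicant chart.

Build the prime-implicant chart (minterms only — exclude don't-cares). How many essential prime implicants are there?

3

Round 0: 00000 01001 01110 10100✓ 10101✓ 10111✓ 11000✓ 11010✓ 11011✓ 11100✓ 11111✓
Round 1: 1-100 1-111 101-1 1010- 11-00 11-11 110-0 1101-
PIs = {00000, 01001, 01110, 1-100, 1-111, 101-1, 1010-, 11-00, 11-11, 110-0, 1101-}
Coverage chart:
  m0: 00000 ←essential
  m9: 01001 ←essential
  m14: 01110 ←essential
  m20: 1-100,1010-
  m21: 101-1,1010-
  m23: 1-111,101-1
  m24: 11-00,110-0
  m26: 110-0,1101-
  m27: 11-11,1101-
  m28: 1-100,11-00
Essential: 00000, 01001, 01110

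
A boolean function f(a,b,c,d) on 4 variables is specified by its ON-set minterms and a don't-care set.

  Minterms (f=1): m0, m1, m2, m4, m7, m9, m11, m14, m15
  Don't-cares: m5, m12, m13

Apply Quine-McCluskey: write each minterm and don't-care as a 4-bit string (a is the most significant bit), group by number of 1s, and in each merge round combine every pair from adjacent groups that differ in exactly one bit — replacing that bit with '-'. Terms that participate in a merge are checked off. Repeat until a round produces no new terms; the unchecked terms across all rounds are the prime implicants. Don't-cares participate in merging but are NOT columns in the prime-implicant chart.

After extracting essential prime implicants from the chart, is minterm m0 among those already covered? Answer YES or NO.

size-2^0 implicants → 0000(✓)  0001(✓)  0010(✓)  0100(✓)  0101(✓)  0111(✓)  1001(✓)  1011(✓)  1100(✓)  1101(✓)  1110(✓)  1111(✓)
size-2^1 implicants → -001(✓)  -100(✓)  -101(✓)  -111(✓)  0-00(✓)  0-01(✓)  00-0  000-(✓)  01-1(✓)  010-(✓)  1-01(✓)  1-11(✓)  10-1(✓)  11-0(✓)  11-1(✓)  110-(✓)  111-(✓)
size-2^2 implicants → --01  -1-1  -10-  0-0-  1--1  11--
Unchecked terms (primes): --01, -1-1, -10-, 0-0-, 00-0, 1--1, 11--
Minterm coverage:
  m0 ⊆ 0-0-,00-0
  m1 ⊆ --01,0-0-
  m2 ⊆ 00-0 [E]
  m4 ⊆ -10-,0-0-
  m7 ⊆ -1-1 [E]
  m9 ⊆ --01,1--1
  m11 ⊆ 1--1 [E]
  m14 ⊆ 11-- [E]
  m15 ⊆ -1-1,1--1,11--
E = {-1-1, 00-0, 1--1, 11--}

YES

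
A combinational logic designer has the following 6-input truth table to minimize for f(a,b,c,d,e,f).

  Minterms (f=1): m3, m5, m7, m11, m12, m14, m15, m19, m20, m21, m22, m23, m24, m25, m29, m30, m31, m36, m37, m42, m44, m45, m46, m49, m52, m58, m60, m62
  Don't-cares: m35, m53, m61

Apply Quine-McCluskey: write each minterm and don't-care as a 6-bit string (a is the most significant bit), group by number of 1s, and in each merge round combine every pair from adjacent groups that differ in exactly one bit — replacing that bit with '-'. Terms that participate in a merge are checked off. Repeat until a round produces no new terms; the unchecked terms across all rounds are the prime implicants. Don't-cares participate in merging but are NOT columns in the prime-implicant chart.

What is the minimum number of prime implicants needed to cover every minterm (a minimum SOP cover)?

Round 0: 000011✓ 000101✓ 000111✓ 001011✓ 001100✓ 001110✓ 001111✓ 010011✓ 010100✓ 010101✓ 010110✓ 010111✓ 011000✓ 011001✓ 011101✓ 011110✓ 011111✓ 100011✓ 100100✓ 100101✓ 101010✓ 101100✓ 101101✓ 101110✓ 110001✓ 110100✓ 110101✓ 111010✓ 111100✓ 111101✓ 111110✓
Round 1: -00011 -00101✓ -01100✓ -01110✓ -10100✓ -10101✓ -11101✓ -11110✓ 0-0011✓ 0-0101✓ 0-0111✓ 0-1110✓ 0-1111✓ 00-011✓ 00-111✓ 000-11✓ 0001-1✓ 001-11✓ 0011-0✓ 00111-✓ 01-101✓ 01-110✓ 01-111✓ 010-11✓ 0101-0✓ 0101-1✓ 01010-✓ 01011-✓ 011-01 01100- 0111-1✓ 01111-✓ 1-0100✓ 1-0101✓ 1-1010✓ 1-1100✓ 1-1101✓ 1-1110✓ 10-100✓ 10-101✓ 10010-✓ 101-10✓ 1011-0✓ 10110-✓ 11-100✓ 11-101✓ 110-01 11010-✓ 111-10✓ 1111-0✓ 11110-✓
Round 2: --0101 --1110 -011-0 -1-101 -1010- 0--111 0-0-11 0-01-1 0-111- 00--11 01-1-1 01-11- 0101-- 1--100✓ 1--101✓ 1-010-✓ 1-1-10 1-11-0 1-110-✓ 10-10-✓ 11-10-✓
Round 3: 1--10-
PIs = {--0101, --1110, -00011, -011-0, -1-101, -1010-, 0--111, 0-0-11, 0-01-1, 0-111-, 00--11, 01-1-1, 01-11-, 0101--, 011-01, 01100-, 1--10-, 1-1-10, 1-11-0, 110-01}
Coverage chart:
  m3: -00011,0-0-11,00--11
  m5: --0101,0-01-1
  m7: 0--111,0-0-11,0-01-1,00--11
  m11: 00--11 ←essential
  m12: -011-0 ←essential
  m14: --1110,-011-0,0-111-
  m15: 0--111,0-111-,00--11
  m19: 0-0-11 ←essential
  m20: -1010-,0101--
  m21: --0101,-1-101,-1010-,0-01-1,01-1-1,0101--
  m22: 01-11-,0101--
  m23: 0--111,0-0-11,0-01-1,01-1-1,01-11-,0101--
  m24: 01100- ←essential
  m25: 011-01,01100-
  m29: -1-101,01-1-1,011-01
  m30: --1110,0-111-,01-11-
  m31: 0--111,0-111-,01-1-1,01-11-
  m36: 1--10- ←essential
  m37: --0101,1--10-
  m42: 1-1-10 ←essential
  m44: -011-0,1--10-,1-11-0
  m45: 1--10- ←essential
  m46: --1110,-011-0,1-1-10,1-11-0
  m49: 110-01 ←essential
  m52: -1010-,1--10-
  m58: 1-1-10 ←essential
  m60: 1--10-,1-11-0
  m62: --1110,1-1-10,1-11-0
Essential: -011-0, 0-0-11, 00--11, 01100-, 1--10-, 1-1-10, 110-01
Petrick residual → --0101, --1110, 01-1-1, 0101--
Min cover (11 terms): c'de'f + cdef' + b'cdf' + a'c'ef + a'b'ef + a'bdf + a'bc'd + a'bcd'e' + ade' + acef' + abc'e'f

11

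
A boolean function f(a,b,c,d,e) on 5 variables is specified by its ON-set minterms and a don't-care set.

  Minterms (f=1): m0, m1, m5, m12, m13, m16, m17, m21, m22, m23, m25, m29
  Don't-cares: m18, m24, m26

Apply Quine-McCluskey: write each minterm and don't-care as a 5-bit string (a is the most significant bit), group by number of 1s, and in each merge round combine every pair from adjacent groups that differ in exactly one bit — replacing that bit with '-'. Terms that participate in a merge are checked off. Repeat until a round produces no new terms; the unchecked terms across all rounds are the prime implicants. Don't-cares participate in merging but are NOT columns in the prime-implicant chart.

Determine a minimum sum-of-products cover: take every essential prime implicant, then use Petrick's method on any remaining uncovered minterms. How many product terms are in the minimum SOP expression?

Round 0: 00000✓ 00001✓ 00101✓ 01100✓ 01101✓ 10000✓ 10001✓ 10010✓ 10101✓ 10110✓ 10111✓ 11000✓ 11001✓ 11010✓ 11101✓
Round 1: -0000✓ -0001✓ -0101✓ -1101✓ 0-101✓ 00-01✓ 0000-✓ 0110- 1-000✓ 1-001✓ 1-010✓ 1-101✓ 10-01✓ 10-10 100-0✓ 1000-✓ 101-1 1011- 11-01✓ 110-0✓ 1100-✓
Round 2: --101 -0-01 -000- 1--01 1-0-0 1-00-
PIs = {--101, -0-01, -000-, 0110-, 1--01, 1-0-0, 1-00-, 10-10, 101-1, 1011-}
Coverage chart:
  m0: -000- ←essential
  m1: -0-01,-000-
  m5: --101,-0-01
  m12: 0110- ←essential
  m13: --101,0110-
  m16: -000-,1-0-0,1-00-
  m17: -0-01,-000-,1--01,1-00-
  m21: --101,-0-01,1--01,101-1
  m22: 10-10,1011-
  m23: 101-1,1011-
  m25: 1--01,1-00-
  m29: --101,1--01
Essential: -000-, 0110-
Petrick residual → --101, 1--01, 1011-
Min cover (5 terms): cd'e + b'c'd' + a'bcd' + ad'e + ab'cd

5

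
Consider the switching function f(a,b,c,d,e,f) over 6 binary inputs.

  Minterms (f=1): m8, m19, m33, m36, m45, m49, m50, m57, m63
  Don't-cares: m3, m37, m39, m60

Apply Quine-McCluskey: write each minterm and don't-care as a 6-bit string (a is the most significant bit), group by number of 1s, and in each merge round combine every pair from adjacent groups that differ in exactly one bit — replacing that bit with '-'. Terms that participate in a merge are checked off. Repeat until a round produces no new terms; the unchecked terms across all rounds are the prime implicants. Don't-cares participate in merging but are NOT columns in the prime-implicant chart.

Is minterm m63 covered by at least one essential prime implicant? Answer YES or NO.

YES

size-2^0 implicants → 000011(✓)  001000  010011(✓)  100001(✓)  100100(✓)  100101(✓)  100111(✓)  101101(✓)  110001(✓)  110010  111001(✓)  111100  111111
size-2^1 implicants → 0-0011  1-0001  10-101  100-01  1001-1  10010-  11-001
Unchecked terms (primes): 0-0011, 001000, 1-0001, 10-101, 100-01, 1001-1, 10010-, 11-001, 110010, 111100, 111111
Minterm coverage:
  m8 ⊆ 001000 [E]
  m19 ⊆ 0-0011 [E]
  m33 ⊆ 1-0001,100-01
  m36 ⊆ 10010- [E]
  m45 ⊆ 10-101 [E]
  m49 ⊆ 1-0001,11-001
  m50 ⊆ 110010 [E]
  m57 ⊆ 11-001 [E]
  m63 ⊆ 111111 [E]
E = {0-0011, 001000, 10-101, 10010-, 11-001, 110010, 111111}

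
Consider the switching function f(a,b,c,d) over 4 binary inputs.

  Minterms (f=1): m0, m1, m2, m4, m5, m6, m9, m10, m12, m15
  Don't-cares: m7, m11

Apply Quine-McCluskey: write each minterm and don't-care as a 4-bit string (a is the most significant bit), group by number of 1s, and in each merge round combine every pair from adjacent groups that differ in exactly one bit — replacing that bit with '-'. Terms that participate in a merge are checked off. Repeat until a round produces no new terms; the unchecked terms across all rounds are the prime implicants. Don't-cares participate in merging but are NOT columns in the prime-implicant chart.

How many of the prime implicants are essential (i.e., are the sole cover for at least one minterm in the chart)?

Round 0: 0000✓ 0001✓ 0010✓ 0100✓ 0101✓ 0110✓ 0111✓ 1001✓ 1010✓ 1011✓ 1100✓ 1111✓
Round 1: -001 -010 -100 -111 0-00✓ 0-01✓ 0-10✓ 00-0✓ 000-✓ 01-0✓ 01-1✓ 010-✓ 011-✓ 1-11 10-1 101-
Round 2: 0--0 0-0- 01--
PIs = {-001, -010, -100, -111, 0--0, 0-0-, 01--, 1-11, 10-1, 101-}
Coverage chart:
  m0: 0--0,0-0-
  m1: -001,0-0-
  m2: -010,0--0
  m4: -100,0--0,0-0-,01--
  m5: 0-0-,01--
  m6: 0--0,01--
  m9: -001,10-1
  m10: -010,101-
  m12: -100 ←essential
  m15: -111,1-11
Essential: -100

1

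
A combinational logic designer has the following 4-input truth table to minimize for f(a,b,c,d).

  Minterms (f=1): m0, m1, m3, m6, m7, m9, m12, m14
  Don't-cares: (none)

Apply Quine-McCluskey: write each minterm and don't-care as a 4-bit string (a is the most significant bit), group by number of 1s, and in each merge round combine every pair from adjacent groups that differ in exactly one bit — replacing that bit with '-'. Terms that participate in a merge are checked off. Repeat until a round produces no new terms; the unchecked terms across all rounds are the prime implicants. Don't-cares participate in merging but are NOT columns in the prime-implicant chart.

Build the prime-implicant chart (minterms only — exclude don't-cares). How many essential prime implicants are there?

3

[col 0] 0000*, 0001*, 0011*, 0110*, 0111*, 1001*, 1100*, 1110*
[col 1] -001, -110, 0-11, 00-1, 000-, 011-, 11-0
Prime implicants: -001, -110, 0-11, 00-1, 000-, 011-, 11-0
PI chart (minterm → PIs covering it):
  0 | 000-  (sole → essential)
  1 | -001,00-1,000-
  3 | 0-11,00-1
  6 | -110,011-
  7 | 0-11,011-
  9 | -001  (sole → essential)
  12 | 11-0  (sole → essential)
  14 | -110,11-0
Essential prime implicants: -001, 000-, 11-0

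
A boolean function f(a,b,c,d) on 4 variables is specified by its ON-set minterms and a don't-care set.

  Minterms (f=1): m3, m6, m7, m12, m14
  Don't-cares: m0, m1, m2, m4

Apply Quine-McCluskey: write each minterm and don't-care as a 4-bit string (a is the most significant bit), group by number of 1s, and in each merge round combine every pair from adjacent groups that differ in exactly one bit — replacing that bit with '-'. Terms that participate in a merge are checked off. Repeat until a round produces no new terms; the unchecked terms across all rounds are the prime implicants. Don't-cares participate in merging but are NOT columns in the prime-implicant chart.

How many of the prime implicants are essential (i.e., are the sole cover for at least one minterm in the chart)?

size-2^0 implicants → 0000(✓)  0001(✓)  0010(✓)  0011(✓)  0100(✓)  0110(✓)  0111(✓)  1100(✓)  1110(✓)
size-2^1 implicants → -100(✓)  -110(✓)  0-00(✓)  0-10(✓)  0-11(✓)  00-0(✓)  00-1(✓)  000-(✓)  001-(✓)  01-0(✓)  011-(✓)  11-0(✓)
size-2^2 implicants → -1-0  0--0  0-1-  00--
Unchecked terms (primes): -1-0, 0--0, 0-1-, 00--
Minterm coverage:
  m3 ⊆ 0-1-,00--
  m6 ⊆ -1-0,0--0,0-1-
  m7 ⊆ 0-1- [E]
  m12 ⊆ -1-0 [E]
  m14 ⊆ -1-0 [E]
E = {-1-0, 0-1-}

2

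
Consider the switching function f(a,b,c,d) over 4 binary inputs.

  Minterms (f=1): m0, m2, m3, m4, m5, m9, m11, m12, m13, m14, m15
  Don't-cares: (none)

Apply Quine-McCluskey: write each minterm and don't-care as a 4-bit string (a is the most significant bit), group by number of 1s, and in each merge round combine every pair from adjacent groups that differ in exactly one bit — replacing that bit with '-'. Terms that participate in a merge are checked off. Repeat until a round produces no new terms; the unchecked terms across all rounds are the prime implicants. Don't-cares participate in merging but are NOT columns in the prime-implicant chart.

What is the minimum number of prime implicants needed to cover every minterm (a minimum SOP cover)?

size-2^0 implicants → 0000(✓)  0010(✓)  0011(✓)  0100(✓)  0101(✓)  1001(✓)  1011(✓)  1100(✓)  1101(✓)  1110(✓)  1111(✓)
size-2^1 implicants → -011  -100(✓)  -101(✓)  0-00  00-0  001-  010-(✓)  1-01(✓)  1-11(✓)  10-1(✓)  11-0(✓)  11-1(✓)  110-(✓)  111-(✓)
size-2^2 implicants → -10-  1--1  11--
Unchecked terms (primes): -011, -10-, 0-00, 00-0, 001-, 1--1, 11--
Minterm coverage:
  m0 ⊆ 0-00,00-0
  m2 ⊆ 00-0,001-
  m3 ⊆ -011,001-
  m4 ⊆ -10-,0-00
  m5 ⊆ -10- [E]
  m9 ⊆ 1--1 [E]
  m11 ⊆ -011,1--1
  m12 ⊆ -10-,11--
  m13 ⊆ -10-,1--1,11--
  m14 ⊆ 11-- [E]
  m15 ⊆ 1--1,11--
E = {-10-, 1--1, 11--}
Petrick residual → -011, 00-0
Cover = b'cd + bc' + a'b'd' + ad + ab  |cover|=5

5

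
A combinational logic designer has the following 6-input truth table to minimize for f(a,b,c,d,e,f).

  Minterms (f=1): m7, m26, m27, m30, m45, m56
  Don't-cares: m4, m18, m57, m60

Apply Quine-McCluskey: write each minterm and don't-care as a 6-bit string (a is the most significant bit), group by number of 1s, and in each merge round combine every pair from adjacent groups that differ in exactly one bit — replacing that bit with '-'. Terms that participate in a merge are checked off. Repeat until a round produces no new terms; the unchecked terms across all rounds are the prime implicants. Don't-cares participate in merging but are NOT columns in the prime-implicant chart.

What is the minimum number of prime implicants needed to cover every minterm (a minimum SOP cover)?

[col 0] 000100, 000111, 010010*, 011010*, 011011*, 011110*, 101101, 111000*, 111001*, 111100*
[col 1] 01-010, 011-10, 01101-, 111-00, 11100-
Prime implicants: 000100, 000111, 01-010, 011-10, 01101-, 101101, 111-00, 11100-
PI chart (minterm → PIs covering it):
  7 | 000111  (sole → essential)
  26 | 01-010,011-10,01101-
  27 | 01101-  (sole → essential)
  30 | 011-10  (sole → essential)
  45 | 101101  (sole → essential)
  56 | 111-00,11100-
Essential prime implicants: 000111, 011-10, 01101-, 101101
Petrick residual → 111-00
Minimum SOP uses 5 PIs: a'b'c'def + a'bcef' + a'bcd'e + ab'cde'f + abce'f'

5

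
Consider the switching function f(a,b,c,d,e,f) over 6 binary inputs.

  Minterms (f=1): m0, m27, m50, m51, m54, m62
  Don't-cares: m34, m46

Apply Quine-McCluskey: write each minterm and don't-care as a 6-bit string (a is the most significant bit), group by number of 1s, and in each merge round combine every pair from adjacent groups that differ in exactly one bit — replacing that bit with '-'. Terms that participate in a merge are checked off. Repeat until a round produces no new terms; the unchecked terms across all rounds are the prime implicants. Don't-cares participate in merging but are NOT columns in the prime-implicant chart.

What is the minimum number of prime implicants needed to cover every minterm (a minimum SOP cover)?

size-2^0 implicants → 000000  011011  100010(✓)  101110(✓)  110010(✓)  110011(✓)  110110(✓)  111110(✓)
size-2^1 implicants → 1-0010  1-1110  11-110  110-10  11001-
Unchecked terms (primes): 000000, 011011, 1-0010, 1-1110, 11-110, 110-10, 11001-
Minterm coverage:
  m0 ⊆ 000000 [E]
  m27 ⊆ 011011 [E]
  m50 ⊆ 1-0010,110-10,11001-
  m51 ⊆ 11001- [E]
  m54 ⊆ 11-110,110-10
  m62 ⊆ 1-1110,11-110
E = {000000, 011011, 11001-}
Petrick residual → 11-110
Cover = a'b'c'd'e'f' + a'bcd'ef + abdef' + abc'd'e  |cover|=4

4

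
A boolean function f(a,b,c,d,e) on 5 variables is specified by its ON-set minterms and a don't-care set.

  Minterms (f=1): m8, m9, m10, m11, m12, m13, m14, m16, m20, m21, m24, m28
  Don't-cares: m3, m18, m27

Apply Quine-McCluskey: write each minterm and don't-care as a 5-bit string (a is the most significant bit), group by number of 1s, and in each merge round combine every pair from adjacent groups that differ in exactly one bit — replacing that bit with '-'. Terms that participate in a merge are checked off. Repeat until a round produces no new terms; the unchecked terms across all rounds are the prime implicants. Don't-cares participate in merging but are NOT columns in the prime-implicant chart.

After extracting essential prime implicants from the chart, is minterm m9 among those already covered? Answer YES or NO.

[col 0] 00011*, 01000*, 01001*, 01010*, 01011*, 01100*, 01101*, 01110*, 10000*, 10010*, 10100*, 10101*, 11000*, 11011*, 11100*
[col 1] -1000*, -1011, -1100*, 0-011, 01-00*, 01-01*, 01-10*, 010-0*, 010-1*, 0100-*, 0101-*, 011-0*, 0110-*, 1-000*, 1-100*, 10-00*, 100-0, 1010-, 11-00*
[col 2] -1-00, 01--0, 01-0-, 010--, 1--00
Prime implicants: -1-00, -1011, 0-011, 01--0, 01-0-, 010--, 1--00, 100-0, 1010-
PI chart (minterm → PIs covering it):
  8 | -1-00,01--0,01-0-,010--
  9 | 01-0-,010--
  10 | 01--0,010--
  11 | -1011,0-011,010--
  12 | -1-00,01--0,01-0-
  13 | 01-0-  (sole → essential)
  14 | 01--0  (sole → essential)
  16 | 1--00,100-0
  20 | 1--00,1010-
  21 | 1010-  (sole → essential)
  24 | -1-00,1--00
  28 | -1-00,1--00
Essential prime implicants: 01--0, 01-0-, 1010-

YES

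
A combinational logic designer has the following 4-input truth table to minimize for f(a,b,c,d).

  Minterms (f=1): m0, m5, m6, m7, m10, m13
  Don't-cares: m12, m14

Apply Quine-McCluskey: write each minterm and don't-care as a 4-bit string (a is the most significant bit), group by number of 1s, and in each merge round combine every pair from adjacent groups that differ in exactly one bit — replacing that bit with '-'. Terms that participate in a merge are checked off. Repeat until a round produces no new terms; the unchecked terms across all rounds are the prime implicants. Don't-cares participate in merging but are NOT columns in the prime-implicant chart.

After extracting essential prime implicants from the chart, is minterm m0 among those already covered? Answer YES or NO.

Round 0: 0000 0101✓ 0110✓ 0111✓ 1010✓ 1100✓ 1101✓ 1110✓
Round 1: -101 -110 01-1 011- 1-10 11-0 110-
PIs = {-101, -110, 0000, 01-1, 011-, 1-10, 11-0, 110-}
Coverage chart:
  m0: 0000 ←essential
  m5: -101,01-1
  m6: -110,011-
  m7: 01-1,011-
  m10: 1-10 ←essential
  m13: -101,110-
Essential: 0000, 1-10

YES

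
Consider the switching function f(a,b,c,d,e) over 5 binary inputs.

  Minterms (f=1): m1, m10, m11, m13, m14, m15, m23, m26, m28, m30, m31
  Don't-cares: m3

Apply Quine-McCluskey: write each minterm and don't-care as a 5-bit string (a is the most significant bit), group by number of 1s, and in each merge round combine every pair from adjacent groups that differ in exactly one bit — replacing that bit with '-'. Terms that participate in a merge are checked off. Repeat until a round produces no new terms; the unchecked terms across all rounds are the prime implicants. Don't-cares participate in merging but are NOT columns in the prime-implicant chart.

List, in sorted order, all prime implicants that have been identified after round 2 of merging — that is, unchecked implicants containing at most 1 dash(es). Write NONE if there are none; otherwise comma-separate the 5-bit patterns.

0-011, 000-1, 011-1, 1-111, 111-0

Round 0: 00001✓ 00011✓ 01010✓ 01011✓ 01101✓ 01110✓ 01111✓ 10111✓ 11010✓ 11100✓ 11110✓ 11111✓
Round 1: -1010✓ -1110✓ -1111✓ 0-011 000-1 01-10✓ 01-11✓ 0101-✓ 011-1 0111-✓ 1-111 11-10✓ 111-0 1111-✓
Round 2: -1-10 -111- 01-1-
PIs = {-1-10, -111-, 0-011, 000-1, 01-1-, 011-1, 1-111, 111-0}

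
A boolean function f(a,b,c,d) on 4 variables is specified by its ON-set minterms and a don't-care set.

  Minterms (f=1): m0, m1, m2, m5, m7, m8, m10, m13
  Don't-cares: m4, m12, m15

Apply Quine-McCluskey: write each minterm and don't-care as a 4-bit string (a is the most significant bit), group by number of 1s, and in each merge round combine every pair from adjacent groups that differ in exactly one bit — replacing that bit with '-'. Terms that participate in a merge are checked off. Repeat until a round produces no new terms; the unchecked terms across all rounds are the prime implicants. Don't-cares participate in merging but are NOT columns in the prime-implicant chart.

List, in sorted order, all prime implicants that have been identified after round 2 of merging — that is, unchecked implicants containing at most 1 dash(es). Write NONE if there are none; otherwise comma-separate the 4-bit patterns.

NONE

Round 0: 0000✓ 0001✓ 0010✓ 0100✓ 0101✓ 0111✓ 1000✓ 1010✓ 1100✓ 1101✓ 1111✓
Round 1: -000✓ -010✓ -100✓ -101✓ -111✓ 0-00✓ 0-01✓ 00-0✓ 000-✓ 01-1✓ 010-✓ 1-00✓ 10-0✓ 11-1✓ 110-✓
Round 2: --00 -0-0 -1-1 -10- 0-0-
PIs = {--00, -0-0, -1-1, -10-, 0-0-}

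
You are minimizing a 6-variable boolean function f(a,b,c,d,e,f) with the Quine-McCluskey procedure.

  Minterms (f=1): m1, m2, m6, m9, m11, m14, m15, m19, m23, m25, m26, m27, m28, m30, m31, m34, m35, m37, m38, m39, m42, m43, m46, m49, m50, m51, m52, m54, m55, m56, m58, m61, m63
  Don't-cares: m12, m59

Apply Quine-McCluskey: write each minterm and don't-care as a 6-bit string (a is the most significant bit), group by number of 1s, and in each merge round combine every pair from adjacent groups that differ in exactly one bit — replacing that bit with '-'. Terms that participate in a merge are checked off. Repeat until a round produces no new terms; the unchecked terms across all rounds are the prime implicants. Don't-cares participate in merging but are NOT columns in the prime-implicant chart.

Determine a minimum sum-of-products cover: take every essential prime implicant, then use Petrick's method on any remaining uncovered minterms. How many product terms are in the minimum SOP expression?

14

size-2^0 implicants → 000001(✓)  000010(✓)  000110(✓)  001001(✓)  001011(✓)  001100(✓)  001110(✓)  001111(✓)  010011(✓)  010111(✓)  011001(✓)  011010(✓)  011011(✓)  011100(✓)  011110(✓)  011111(✓)  100010(✓)  100011(✓)  100101(✓)  100110(✓)  100111(✓)  101010(✓)  101011(✓)  101110(✓)  110001(✓)  110010(✓)  110011(✓)  110100(✓)  110110(✓)  110111(✓)  111000(✓)  111010(✓)  111011(✓)  111101(✓)  111111(✓)
size-2^1 implicants → -00010(✓)  -00110(✓)  -01011(✓)  -01110(✓)  -10011(✓)  -10111(✓)  -11010(✓)  -11011(✓)  -11111(✓)  0-1001(✓)  0-1011(✓)  0-1100(✓)  0-1110(✓)  0-1111(✓)  00-001  00-110(✓)  000-10(✓)  001-11(✓)  0010-1(✓)  0011-0(✓)  00111-(✓)  01-011(✓)  01-111(✓)  010-11(✓)  011-10(✓)  011-11(✓)  0110-1(✓)  01101-(✓)  0111-0(✓)  01111-(✓)  1-0010(✓)  1-0011(✓)  1-0110(✓)  1-0111(✓)  1-1010(✓)  1-1011(✓)  10-010(✓)  10-011(✓)  10-110(✓)  100-10(✓)  100-11(✓)  10001-(✓)  1001-1  10011-(✓)  101-10(✓)  10101-(✓)  11-010(✓)  11-011(✓)  11-111(✓)  110-10(✓)  110-11(✓)  1100-1  11001-(✓)  1101-0  11011-(✓)  111-11(✓)  1110-0  11101-(✓)  1111-1
size-2^2 implicants → --1011  -0-110  -00-10  -1-011(✓)  -1-111(✓)  -10-11(✓)  -11-11(✓)  -1101-  0-1-11  0-10-1  0-11-0  0-111-  01--11(✓)  011-1-  1--010(✓)  1--011(✓)  1-0-10(✓)  1-0-11(✓)  1-001-(✓)  1-011-(✓)  1-101-(✓)  10--10  10-01-(✓)  100-1-(✓)  11--11(✓)  11-01-(✓)  110-1-(✓)
size-2^3 implicants → -1--11  1--01-  1-0-1-
Unchecked terms (primes): --1011, -0-110, -00-10, -1--11, -1101-, 0-1-11, 0-10-1, 0-11-0, 0-111-, 00-001, 011-1-, 1--01-, 1-0-1-, 10--10, 1001-1, 1100-1, 1101-0, 1110-0, 1111-1
Minterm coverage:
  m1 ⊆ 00-001 [E]
  m2 ⊆ -00-10 [E]
  m6 ⊆ -0-110,-00-10
  m9 ⊆ 0-10-1,00-001
  m11 ⊆ --1011,0-1-11,0-10-1
  m14 ⊆ -0-110,0-11-0,0-111-
  m15 ⊆ 0-1-11,0-111-
  m19 ⊆ -1--11 [E]
  m23 ⊆ -1--11 [E]
  m25 ⊆ 0-10-1 [E]
  m26 ⊆ -1101-,011-1-
  m27 ⊆ --1011,-1--11,-1101-,0-1-11,0-10-1,011-1-
  m28 ⊆ 0-11-0 [E]
  m30 ⊆ 0-11-0,0-111-,011-1-
  m31 ⊆ -1--11,0-1-11,0-111-,011-1-
  m34 ⊆ -00-10,1--01-,1-0-1-,10--10
  m35 ⊆ 1--01-,1-0-1-
  m37 ⊆ 1001-1 [E]
  m38 ⊆ -0-110,-00-10,1-0-1-,10--10
  m39 ⊆ 1-0-1-,1001-1
  m42 ⊆ 1--01-,10--10
  m43 ⊆ --1011,1--01-
  m46 ⊆ -0-110,10--10
  m49 ⊆ 1100-1 [E]
  m50 ⊆ 1--01-,1-0-1-
  m51 ⊆ -1--11,1--01-,1-0-1-,1100-1
  m52 ⊆ 1101-0 [E]
  m54 ⊆ 1-0-1-,1101-0
  m55 ⊆ -1--11,1-0-1-
  m56 ⊆ 1110-0 [E]
  m58 ⊆ -1101-,1--01-,1110-0
  m61 ⊆ 1111-1 [E]
  m63 ⊆ -1--11,1111-1
E = {-00-10, -1--11, 0-10-1, 0-11-0, 00-001, 1001-1, 1100-1, 1101-0, 1110-0, 1111-1}
Petrick residual → -0-110, -1101-, 0-1-11, 1--01-
Cover = b'def' + b'c'ef' + bef + bcd'e + a'cef + a'cd'f + a'cdf' + a'b'd'e'f + ad'e + ab'c'df + abc'd'f + abc'df' + abcd'f' + abcdf  |cover|=14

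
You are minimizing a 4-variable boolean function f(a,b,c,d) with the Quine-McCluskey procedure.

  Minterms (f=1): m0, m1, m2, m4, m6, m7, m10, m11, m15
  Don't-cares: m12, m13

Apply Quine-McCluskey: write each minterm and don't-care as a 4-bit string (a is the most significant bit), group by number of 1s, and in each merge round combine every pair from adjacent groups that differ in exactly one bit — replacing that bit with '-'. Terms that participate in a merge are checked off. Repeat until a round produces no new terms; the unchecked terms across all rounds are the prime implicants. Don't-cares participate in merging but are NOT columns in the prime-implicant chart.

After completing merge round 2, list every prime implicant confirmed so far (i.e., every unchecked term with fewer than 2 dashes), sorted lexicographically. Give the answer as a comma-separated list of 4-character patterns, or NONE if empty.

size-2^0 implicants → 0000(✓)  0001(✓)  0010(✓)  0100(✓)  0110(✓)  0111(✓)  1010(✓)  1011(✓)  1100(✓)  1101(✓)  1111(✓)
size-2^1 implicants → -010  -100  -111  0-00(✓)  0-10(✓)  00-0(✓)  000-  01-0(✓)  011-  1-11  101-  11-1  110-
size-2^2 implicants → 0--0
Unchecked terms (primes): -010, -100, -111, 0--0, 000-, 011-, 1-11, 101-, 11-1, 110-

-010, -100, -111, 000-, 011-, 1-11, 101-, 11-1, 110-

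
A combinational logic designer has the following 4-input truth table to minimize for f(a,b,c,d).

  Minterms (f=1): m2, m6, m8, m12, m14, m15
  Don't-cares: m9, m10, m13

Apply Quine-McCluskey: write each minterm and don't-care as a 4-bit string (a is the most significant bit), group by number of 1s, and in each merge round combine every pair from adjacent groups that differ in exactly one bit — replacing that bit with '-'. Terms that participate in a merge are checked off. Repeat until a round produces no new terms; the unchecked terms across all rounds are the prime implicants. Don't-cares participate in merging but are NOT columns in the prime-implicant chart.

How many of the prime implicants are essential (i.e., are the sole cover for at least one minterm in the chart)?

Round 0: 0010✓ 0110✓ 1000✓ 1001✓ 1010✓ 1100✓ 1101✓ 1110✓ 1111✓
Round 1: -010✓ -110✓ 0-10✓ 1-00✓ 1-01✓ 1-10✓ 10-0✓ 100-✓ 11-0✓ 11-1✓ 110-✓ 111-✓
Round 2: --10 1--0 1-0- 11--
PIs = {--10, 1--0, 1-0-, 11--}
Coverage chart:
  m2: --10 ←essential
  m6: --10 ←essential
  m8: 1--0,1-0-
  m12: 1--0,1-0-,11--
  m14: --10,1--0,11--
  m15: 11-- ←essential
Essential: --10, 11--

2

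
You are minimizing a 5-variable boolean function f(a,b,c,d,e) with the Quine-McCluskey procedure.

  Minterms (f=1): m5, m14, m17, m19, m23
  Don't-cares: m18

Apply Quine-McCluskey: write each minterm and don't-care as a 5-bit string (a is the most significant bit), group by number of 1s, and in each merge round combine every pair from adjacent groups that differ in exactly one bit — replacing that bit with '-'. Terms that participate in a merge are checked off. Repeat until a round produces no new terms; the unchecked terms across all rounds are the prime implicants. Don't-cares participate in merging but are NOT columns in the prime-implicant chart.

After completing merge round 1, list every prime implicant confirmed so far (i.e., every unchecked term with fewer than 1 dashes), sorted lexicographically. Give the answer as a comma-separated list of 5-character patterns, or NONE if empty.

00101, 01110

[col 0] 00101, 01110, 10001*, 10010*, 10011*, 10111*
[col 1] 10-11, 100-1, 1001-
Prime implicants: 00101, 01110, 10-11, 100-1, 1001-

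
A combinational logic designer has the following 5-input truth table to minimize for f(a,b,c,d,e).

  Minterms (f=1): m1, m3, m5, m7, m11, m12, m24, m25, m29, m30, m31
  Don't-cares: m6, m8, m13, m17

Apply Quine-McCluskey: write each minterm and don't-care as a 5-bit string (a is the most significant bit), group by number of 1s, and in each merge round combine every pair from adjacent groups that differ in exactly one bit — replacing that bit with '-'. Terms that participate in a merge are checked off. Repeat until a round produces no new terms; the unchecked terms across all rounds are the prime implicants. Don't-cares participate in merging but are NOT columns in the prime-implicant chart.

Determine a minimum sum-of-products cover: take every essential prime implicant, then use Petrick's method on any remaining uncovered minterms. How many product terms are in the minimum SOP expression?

[col 0] 00001*, 00011*, 00101*, 00110*, 00111*, 01000*, 01011*, 01100*, 01101*, 10001*, 11000*, 11001*, 11101*, 11110*, 11111*
[col 1] -0001, -1000, -1101, 0-011, 0-101, 00-01*, 00-11*, 000-1*, 001-1*, 0011-, 01-00, 0110-, 1-001, 11-01, 1100-, 111-1, 1111-
[col 2] 00--1
Prime implicants: -0001, -1000, -1101, 0-011, 0-101, 00--1, 0011-, 01-00, 0110-, 1-001, 11-01, 1100-, 111-1, 1111-
PI chart (minterm → PIs covering it):
  1 | -0001,00--1
  3 | 0-011,00--1
  5 | 0-101,00--1
  7 | 00--1,0011-
  11 | 0-011  (sole → essential)
  12 | 01-00,0110-
  24 | -1000,1100-
  25 | 1-001,11-01,1100-
  29 | -1101,11-01,111-1
  30 | 1111-  (sole → essential)
  31 | 111-1,1111-
Essential prime implicants: 0-011, 1111-
Petrick residual → -1000, 00--1, 01-00, 11-01
Minimum SOP uses 6 PIs: bc'd'e' + a'c'de + a'b'e + a'bd'e' + abd'e + abcd

6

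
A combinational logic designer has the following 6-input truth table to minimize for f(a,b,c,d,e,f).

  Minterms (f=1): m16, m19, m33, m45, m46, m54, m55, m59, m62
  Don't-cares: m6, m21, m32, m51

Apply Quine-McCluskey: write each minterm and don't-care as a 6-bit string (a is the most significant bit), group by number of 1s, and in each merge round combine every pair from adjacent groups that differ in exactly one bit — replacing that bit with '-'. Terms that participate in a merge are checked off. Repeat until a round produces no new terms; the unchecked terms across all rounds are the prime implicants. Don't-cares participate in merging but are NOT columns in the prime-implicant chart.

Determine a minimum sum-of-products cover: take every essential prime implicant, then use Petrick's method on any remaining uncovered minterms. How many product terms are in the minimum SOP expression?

size-2^0 implicants → 000110  010000  010011(✓)  010101  100000(✓)  100001(✓)  101101  101110(✓)  110011(✓)  110110(✓)  110111(✓)  111011(✓)  111110(✓)
size-2^1 implicants → -10011  1-1110  10000-  11-011  11-110  110-11  11011-
Unchecked terms (primes): -10011, 000110, 010000, 010101, 1-1110, 10000-, 101101, 11-011, 11-110, 110-11, 11011-
Minterm coverage:
  m16 ⊆ 010000 [E]
  m19 ⊆ -10011 [E]
  m33 ⊆ 10000- [E]
  m45 ⊆ 101101 [E]
  m46 ⊆ 1-1110 [E]
  m54 ⊆ 11-110,11011-
  m55 ⊆ 110-11,11011-
  m59 ⊆ 11-011 [E]
  m62 ⊆ 1-1110,11-110
E = {-10011, 010000, 1-1110, 10000-, 101101, 11-011}
Petrick residual → 11011-
Cover = bc'd'ef + a'bc'd'e'f' + acdef' + ab'c'd'e' + ab'cde'f + abd'ef + abc'de  |cover|=7

7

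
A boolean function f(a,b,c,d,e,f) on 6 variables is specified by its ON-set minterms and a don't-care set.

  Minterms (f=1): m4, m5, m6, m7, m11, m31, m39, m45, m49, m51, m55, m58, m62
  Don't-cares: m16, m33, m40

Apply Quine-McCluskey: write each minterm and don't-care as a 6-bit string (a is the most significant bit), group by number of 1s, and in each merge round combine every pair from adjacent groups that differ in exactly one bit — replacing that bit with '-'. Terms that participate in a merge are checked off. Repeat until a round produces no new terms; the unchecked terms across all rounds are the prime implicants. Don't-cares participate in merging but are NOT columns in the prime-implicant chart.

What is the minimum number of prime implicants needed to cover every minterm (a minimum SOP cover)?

7

size-2^0 implicants → 000100(✓)  000101(✓)  000110(✓)  000111(✓)  001011  010000  011111  100001(✓)  100111(✓)  101000  101101  110001(✓)  110011(✓)  110111(✓)  111010(✓)  111110(✓)
size-2^1 implicants → -00111  0001-0(✓)  0001-1(✓)  00010-(✓)  00011-(✓)  1-0001  1-0111  110-11  1100-1  111-10
size-2^2 implicants → 0001--
Unchecked terms (primes): -00111, 0001--, 001011, 010000, 011111, 1-0001, 1-0111, 101000, 101101, 110-11, 1100-1, 111-10
Minterm coverage:
  m4 ⊆ 0001-- [E]
  m5 ⊆ 0001-- [E]
  m6 ⊆ 0001-- [E]
  m7 ⊆ -00111,0001--
  m11 ⊆ 001011 [E]
  m31 ⊆ 011111 [E]
  m39 ⊆ -00111,1-0111
  m45 ⊆ 101101 [E]
  m49 ⊆ 1-0001,1100-1
  m51 ⊆ 110-11,1100-1
  m55 ⊆ 1-0111,110-11
  m58 ⊆ 111-10 [E]
  m62 ⊆ 111-10 [E]
E = {0001--, 001011, 011111, 101101, 111-10}
Petrick residual → 1-0111, 1100-1
Cover = a'b'c'd + a'b'cd'ef + a'bcdef + ac'def + ab'cde'f + abc'd'f + abcef'  |cover|=7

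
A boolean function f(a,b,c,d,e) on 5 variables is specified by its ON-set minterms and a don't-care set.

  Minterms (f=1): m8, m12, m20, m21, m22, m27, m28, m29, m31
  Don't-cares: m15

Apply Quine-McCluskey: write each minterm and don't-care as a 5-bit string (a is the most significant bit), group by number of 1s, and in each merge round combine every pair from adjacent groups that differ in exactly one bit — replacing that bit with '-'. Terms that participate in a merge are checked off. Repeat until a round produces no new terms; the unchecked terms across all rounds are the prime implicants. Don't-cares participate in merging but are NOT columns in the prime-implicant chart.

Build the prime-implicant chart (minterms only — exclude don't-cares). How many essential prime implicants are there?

4

[col 0] 01000*, 01100*, 01111*, 10100*, 10101*, 10110*, 11011*, 11100*, 11101*, 11111*
[col 1] -1100, -1111, 01-00, 1-100*, 1-101*, 101-0, 1010-*, 11-11, 111-1, 1110-*
[col 2] 1-10-
Prime implicants: -1100, -1111, 01-00, 1-10-, 101-0, 11-11, 111-1
PI chart (minterm → PIs covering it):
  8 | 01-00  (sole → essential)
  12 | -1100,01-00
  20 | 1-10-,101-0
  21 | 1-10-  (sole → essential)
  22 | 101-0  (sole → essential)
  27 | 11-11  (sole → essential)
  28 | -1100,1-10-
  29 | 1-10-,111-1
  31 | -1111,11-11,111-1
Essential prime implicants: 01-00, 1-10-, 101-0, 11-11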